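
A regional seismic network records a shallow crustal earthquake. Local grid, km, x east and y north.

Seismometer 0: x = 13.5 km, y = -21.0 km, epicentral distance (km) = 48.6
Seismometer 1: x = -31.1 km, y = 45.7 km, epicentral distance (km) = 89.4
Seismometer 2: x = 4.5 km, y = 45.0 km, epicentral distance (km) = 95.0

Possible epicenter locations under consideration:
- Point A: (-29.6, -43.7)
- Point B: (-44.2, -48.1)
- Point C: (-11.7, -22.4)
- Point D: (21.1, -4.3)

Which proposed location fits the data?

For each candidate, compare |candidate − station| to the reported distance:
Point A: residuals Seismometer 0 0.1, Seismometer 1 0.0, Seismometer 2 0.0 → max 0.1 km
Point B: residuals Seismometer 0 15.1, Seismometer 1 5.3, Seismometer 2 10.1 → max 15.1 km
Point C: residuals Seismometer 0 23.4, Seismometer 1 18.6, Seismometer 2 25.7 → max 25.7 km
Point D: residuals Seismometer 0 30.3, Seismometer 1 17.1, Seismometer 2 43.0 → max 43.0 km
Only Point A has all residuals ≈ 0.

Point A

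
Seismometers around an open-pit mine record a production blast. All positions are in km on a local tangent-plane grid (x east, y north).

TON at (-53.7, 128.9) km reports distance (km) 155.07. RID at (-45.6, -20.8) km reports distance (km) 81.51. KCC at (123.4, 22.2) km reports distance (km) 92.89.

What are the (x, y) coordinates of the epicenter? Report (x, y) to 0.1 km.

Circle about each station: (x + 53.7)² + (y − 128.9)² = 155.07²; (x + 45.6)² + (y + 20.8)² = 81.51²; (x − 123.4)² + (y − 22.2)² = 92.89².
Subtracting pairs of circle equations eliminates x²+y² and gives linear equations (the radical axes):
16.2 x − 299.4 y = 415.92
354.2 x − 213.4 y = 11639.65
Solving the 2×2 system: x ≈ 33.1, y ≈ 0.4 km.

33.1 km east, 0.4 km north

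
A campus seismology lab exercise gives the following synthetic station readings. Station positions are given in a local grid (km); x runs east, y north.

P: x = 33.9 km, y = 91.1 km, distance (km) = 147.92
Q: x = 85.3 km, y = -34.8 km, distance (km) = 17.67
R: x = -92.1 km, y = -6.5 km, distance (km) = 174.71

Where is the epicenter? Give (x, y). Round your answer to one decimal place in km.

Circle about each station: (x − 33.9)² + (y − 91.1)² = 147.92²; (x − 85.3)² + (y + 34.8)² = 17.67²; (x + 92.1)² + (y + 6.5)² = 174.71².
Subtracting the P equation from the Q and R equations removes the quadratic terms:
102.8 x − 251.8 y = 20606.81
-252.0 x − 195.2 y = -9567.02
Solving the 2×2 system: x ≈ 77.0, y ≈ -50.4 km.

77.0 km east, -50.4 km north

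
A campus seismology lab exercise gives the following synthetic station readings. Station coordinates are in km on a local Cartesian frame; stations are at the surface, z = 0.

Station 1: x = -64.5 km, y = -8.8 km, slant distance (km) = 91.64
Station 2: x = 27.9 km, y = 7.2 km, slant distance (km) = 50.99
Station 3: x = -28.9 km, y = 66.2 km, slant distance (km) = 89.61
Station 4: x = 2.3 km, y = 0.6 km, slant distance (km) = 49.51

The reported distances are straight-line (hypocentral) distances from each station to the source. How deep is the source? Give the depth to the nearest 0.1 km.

depth ≈ 48.4 km

Each station gives a sphere (x−x_i)² + (y−y_i)² + z² = d_i² (stations at z=0).
Subtracting the Station 1 sphere from Station 2 and Station 3: z² cancels, leaving linear equations in x and y:
184.8 x + 32.0 y = 2390.47
71.2 x + 150.0 y = 1347.90
Solving: x ≈ 12.399, y ≈ 3.101 km (keep extra digits for the depth step; rounded: 12.4, 3.1).
Then from the Station 1 sphere: z² = 91.64² − (x + 64.5)² − (y + 8.8)² with x = 12.399, y = 3.101, so z ≈ 48.402 ≈ 48.4 km.
Check against Station 4 (with the unrounded solution): distance 49.51 ≈ 49.51 km. ✓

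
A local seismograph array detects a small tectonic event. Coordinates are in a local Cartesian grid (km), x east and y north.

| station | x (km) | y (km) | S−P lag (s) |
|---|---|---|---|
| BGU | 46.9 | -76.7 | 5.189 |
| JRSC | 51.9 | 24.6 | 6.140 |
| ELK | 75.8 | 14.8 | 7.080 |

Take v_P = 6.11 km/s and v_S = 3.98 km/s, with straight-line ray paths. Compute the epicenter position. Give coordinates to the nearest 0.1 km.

(9.2, -31.0)

Distance from S−P lag: d = Δt · v_P v_S / (v_P − v_S) = Δt · (6.11·3.98)/(6.11−3.98) ≈ 11.4168·Δt.
So d_BGU = 59.24, d_JRSC = 70.10, d_ELK = 80.83 km.
Circle about each station: (x − 46.9)² + (y + 76.7)² = 59.24²; (x − 51.9)² + (y − 24.6)² = 70.10²; (x − 75.8)² + (y − 14.8)² = 80.83².
Subtracting the BGU equation from the JRSC and ELK equations removes the quadratic terms:
10.0 x + 202.6 y = -6188.36
57.8 x + 183.0 y = -5141.93
Solving the 2×2 system: x ≈ 9.2, y ≈ -31.0 km.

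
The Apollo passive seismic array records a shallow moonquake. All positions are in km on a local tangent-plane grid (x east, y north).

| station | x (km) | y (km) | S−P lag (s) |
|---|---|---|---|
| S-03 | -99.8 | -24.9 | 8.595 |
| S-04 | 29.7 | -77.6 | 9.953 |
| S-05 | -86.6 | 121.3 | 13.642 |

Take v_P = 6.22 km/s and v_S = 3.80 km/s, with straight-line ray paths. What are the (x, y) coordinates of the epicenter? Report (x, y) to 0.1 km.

x ≈ -21.4 km, y ≈ 5.1 km

Distance from S−P lag: d = Δt · v_P v_S / (v_P − v_S) = Δt · (6.22·3.80)/(6.22−3.80) ≈ 9.7669·Δt.
So d_S-03 = 83.95, d_S-04 = 97.21, d_S-05 = 133.24 km.
Circle about each station: (x + 99.8)² + (y + 24.9)² = 83.95²; (x − 29.7)² + (y + 77.6)² = 97.21²; (x + 86.6)² + (y − 121.3)² = 133.24².
Subtracting pairs of circle equations eliminates x²+y² and gives linear equations (the radical axes):
259.0 x − 105.4 y = -6078.38
26.4 x + 292.4 y = 927.90
Solving the 2×2 system: x ≈ -21.4, y ≈ 5.1 km.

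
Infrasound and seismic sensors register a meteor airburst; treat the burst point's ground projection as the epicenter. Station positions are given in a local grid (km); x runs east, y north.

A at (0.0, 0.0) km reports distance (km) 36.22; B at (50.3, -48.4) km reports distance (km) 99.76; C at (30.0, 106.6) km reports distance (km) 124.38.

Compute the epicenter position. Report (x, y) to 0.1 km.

Circle about each station: x² + y² = 36.22²; (x − 50.3)² + (y + 48.4)² = 99.76²; (x − 30.0)² + (y − 106.6)² = 124.38².
Subtracting the A equation from the B and C equations removes the quadratic terms:
100.6 x − 96.8 y = -3767.52
60.0 x + 213.2 y = -1894.94
Solving the 2×2 system: x ≈ -36.2, y ≈ 1.3 km.

-36.2 km east, 1.3 km north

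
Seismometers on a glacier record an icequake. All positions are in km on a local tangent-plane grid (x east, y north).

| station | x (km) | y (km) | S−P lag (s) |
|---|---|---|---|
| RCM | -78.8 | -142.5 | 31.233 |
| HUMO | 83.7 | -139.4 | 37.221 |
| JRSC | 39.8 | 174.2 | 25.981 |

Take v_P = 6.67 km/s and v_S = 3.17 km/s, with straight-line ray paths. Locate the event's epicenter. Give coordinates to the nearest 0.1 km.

Distance from S−P lag: d = Δt · v_P v_S / (v_P − v_S) = Δt · (6.67·3.17)/(6.67−3.17) ≈ 6.0411·Δt.
So d_RCM = 188.68, d_HUMO = 224.86, d_JRSC = 156.95 km.
Circle about each station: (x + 78.8)² + (y + 142.5)² = 188.68²; (x − 83.7)² + (y + 139.4)² = 224.86²; (x − 39.8)² + (y − 174.2)² = 156.95².
Subtracting the RCM equation from the HUMO and JRSC equations removes the quadratic terms:
325.0 x + 6.2 y = -15039.52
237.2 x + 633.4 y = 16380.83
Solving the 2×2 system: x ≈ -47.1, y ≈ 43.5 km.
Check against RCM (with the unrounded x, y): √((x + 78.8)²+(y + 142.5)²) = 188.68 ≈ 188.68 km. ✓

-47.1 km east, 43.5 km north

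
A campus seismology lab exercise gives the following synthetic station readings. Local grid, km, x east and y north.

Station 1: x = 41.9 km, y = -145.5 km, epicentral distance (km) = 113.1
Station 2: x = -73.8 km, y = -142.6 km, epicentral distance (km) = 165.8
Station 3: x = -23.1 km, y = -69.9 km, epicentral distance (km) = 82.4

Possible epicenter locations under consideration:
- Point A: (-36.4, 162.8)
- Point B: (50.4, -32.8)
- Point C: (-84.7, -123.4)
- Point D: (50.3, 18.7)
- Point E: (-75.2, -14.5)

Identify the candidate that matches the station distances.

For each candidate, compare |candidate − station| to the reported distance:
Point A: residuals Station 1 205.0, Station 2 141.9, Station 3 150.7 → max 205.0 km
Point B: residuals Station 1 0.1, Station 2 0.0, Station 3 0.1 → max 0.1 km
Point C: residuals Station 1 15.4, Station 2 143.7, Station 3 0.8 → max 143.7 km
Point D: residuals Station 1 51.3, Station 2 37.7, Station 3 32.7 → max 51.3 km
Point E: residuals Station 1 62.6, Station 2 37.7, Station 3 6.4 → max 62.6 km
Only Point B has all residuals ≈ 0.

Point B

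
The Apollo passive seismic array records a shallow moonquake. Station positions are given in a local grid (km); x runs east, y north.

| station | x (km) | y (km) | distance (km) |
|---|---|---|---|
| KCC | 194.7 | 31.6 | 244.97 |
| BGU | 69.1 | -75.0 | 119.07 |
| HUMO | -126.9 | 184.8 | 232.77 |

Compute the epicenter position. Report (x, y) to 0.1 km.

(-41.9, -31.9)

Circle about each station: (x − 194.7)² + (y − 31.6)² = 244.97²; (x − 69.1)² + (y + 75.0)² = 119.07²; (x + 126.9)² + (y − 184.8)² = 232.77².
Subtracting the KCC equation from the BGU and HUMO equations removes the quadratic terms:
-251.2 x − 213.2 y = 17325.80
-643.2 x + 306.4 y = 17176.43
Solving the 2×2 system: x ≈ -41.9, y ≈ -31.9 km.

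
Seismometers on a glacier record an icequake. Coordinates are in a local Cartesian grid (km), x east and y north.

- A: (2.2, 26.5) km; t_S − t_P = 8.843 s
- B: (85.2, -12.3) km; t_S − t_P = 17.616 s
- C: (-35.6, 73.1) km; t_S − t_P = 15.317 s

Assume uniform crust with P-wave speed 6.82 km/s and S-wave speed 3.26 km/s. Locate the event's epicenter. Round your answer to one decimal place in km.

(-24.4, -21.9)

Distance from S−P lag: d = Δt · v_P v_S / (v_P − v_S) = Δt · (6.82·3.26)/(6.82−3.26) ≈ 6.2453·Δt.
So d_A = 55.23, d_B = 110.02, d_C = 95.66 km.
Circle about each station: (x − 2.2)² + (y − 26.5)² = 55.23²; (x − 85.2)² + (y + 12.3)² = 110.02²; (x + 35.6)² + (y − 73.1)² = 95.66².
Subtracting the A equation from the B and C equations removes the quadratic terms:
166.0 x − 77.6 y = -2350.81
-75.6 x + 93.2 y = -196.60
Solving the 2×2 system: x ≈ -24.4, y ≈ -21.9 km.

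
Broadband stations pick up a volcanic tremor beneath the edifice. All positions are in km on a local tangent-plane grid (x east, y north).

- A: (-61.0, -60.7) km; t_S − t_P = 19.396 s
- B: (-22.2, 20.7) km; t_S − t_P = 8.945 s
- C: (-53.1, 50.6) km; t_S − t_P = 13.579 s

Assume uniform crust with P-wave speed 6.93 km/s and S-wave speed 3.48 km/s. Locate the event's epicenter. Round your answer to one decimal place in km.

Distance from S−P lag: d = Δt · v_P v_S / (v_P − v_S) = Δt · (6.93·3.48)/(6.93−3.48) ≈ 6.9903·Δt.
So d_A = 135.58, d_B = 62.53, d_C = 94.92 km.
Circle about each station: (x + 61.0)² + (y + 60.7)² = 135.58²; (x + 22.2)² + (y − 20.7)² = 62.53²; (x + 53.1)² + (y − 50.6)² = 94.92².
Subtracting pairs of circle equations eliminates x²+y² and gives linear equations (the radical axes):
77.6 x + 162.8 y = 7987.78
15.8 x + 222.6 y = 7346.61
Solving the 2×2 system: x ≈ 39.6, y ≈ 30.2 km.
Check against A (with the unrounded x, y): √((x + 61.0)²+(y + 60.7)²) = 135.57 ≈ 135.58 km. ✓

(39.6, 30.2)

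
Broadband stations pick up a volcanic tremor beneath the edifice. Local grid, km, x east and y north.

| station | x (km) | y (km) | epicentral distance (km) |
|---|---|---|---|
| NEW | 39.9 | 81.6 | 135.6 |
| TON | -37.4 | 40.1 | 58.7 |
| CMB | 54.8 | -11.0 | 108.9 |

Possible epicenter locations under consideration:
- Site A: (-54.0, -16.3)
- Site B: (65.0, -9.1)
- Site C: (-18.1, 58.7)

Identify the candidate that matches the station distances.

Site A

For each candidate, compare |candidate − station| to the reported distance:
Site A: residuals NEW 0.1, TON 0.1, CMB 0.0 → max 0.1 km
Site B: residuals NEW 41.5, TON 54.9, CMB 98.5 → max 98.5 km
Site C: residuals NEW 73.2, TON 31.9, CMB 8.0 → max 73.2 km
Only Site A has all residuals ≈ 0.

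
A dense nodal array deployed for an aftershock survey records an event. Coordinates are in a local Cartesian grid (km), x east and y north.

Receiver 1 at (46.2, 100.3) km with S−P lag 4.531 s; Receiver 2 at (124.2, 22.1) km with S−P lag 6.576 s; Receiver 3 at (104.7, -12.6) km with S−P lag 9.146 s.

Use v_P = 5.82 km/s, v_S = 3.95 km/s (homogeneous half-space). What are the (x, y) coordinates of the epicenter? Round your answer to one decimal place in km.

Distance from S−P lag: d = Δt · v_P v_S / (v_P − v_S) = Δt · (5.82·3.95)/(5.82−3.95) ≈ 12.2936·Δt.
So d_Receiver 1 = 55.70, d_Receiver 2 = 80.84, d_Receiver 3 = 112.44 km.
Circle about each station: (x − 46.2)² + (y − 100.3)² = 55.70²; (x − 124.2)² + (y − 22.1)² = 80.84²; (x − 104.7)² + (y + 12.6)² = 112.44².
Subtracting pairs of circle equations eliminates x²+y² and gives linear equations (the radical axes):
156.0 x − 156.4 y = 286.90
117.0 x − 225.8 y = -10613.94
Solving the 2×2 system: x ≈ 101.9, y ≈ 99.8 km.
Check against Receiver 1 (with the unrounded x, y): √((x − 46.2)²+(y − 100.3)²) = 55.70 ≈ 55.70 km. ✓

101.9 km east, 99.8 km north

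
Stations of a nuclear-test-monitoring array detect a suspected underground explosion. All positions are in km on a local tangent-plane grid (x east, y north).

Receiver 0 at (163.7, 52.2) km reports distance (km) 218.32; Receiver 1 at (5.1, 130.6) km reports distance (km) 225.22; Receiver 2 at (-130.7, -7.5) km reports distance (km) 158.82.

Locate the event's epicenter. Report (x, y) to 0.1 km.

2.1 km east, -94.6 km north

Circle about each station: (x − 163.7)² + (y − 52.2)² = 218.32²; (x − 5.1)² + (y − 130.6)² = 225.22²; (x + 130.7)² + (y + 7.5)² = 158.82².
Subtracting the Receiver 0 equation from the Receiver 1 and Receiver 2 equations removes the quadratic terms:
-317.2 x + 156.8 y = -15500.59
-588.8 x − 119.4 y = 10056.04
Solving the 2×2 system: x ≈ 2.1, y ≈ -94.6 km.
Check against Receiver 0 (with the unrounded x, y): √((x − 163.7)²+(y − 52.2)²) = 218.32 ≈ 218.32 km. ✓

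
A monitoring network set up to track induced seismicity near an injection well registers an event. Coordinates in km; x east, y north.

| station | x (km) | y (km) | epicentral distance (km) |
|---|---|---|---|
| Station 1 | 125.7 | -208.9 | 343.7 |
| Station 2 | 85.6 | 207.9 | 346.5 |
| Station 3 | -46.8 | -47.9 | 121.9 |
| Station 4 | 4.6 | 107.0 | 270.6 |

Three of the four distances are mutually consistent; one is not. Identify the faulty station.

Station 4

Solve using three stations at a time. Using Station 1, Station 2, Station 3 (subtract circle equations pairwise → linear system) gives (x, y) ≈ (-167.2, -29.1).
Distances from that point to each station vs reported:
  Station 1: calculated 343.7 vs reported 343.7 → residual 0.0 km
  Station 2: calculated 346.5 vs reported 346.5 → residual 0.0 km
  Station 3: calculated 121.8 vs reported 121.9 → residual 0.1 km
  Station 4: calculated 219.1 vs reported 270.6 → residual 51.5 km
Station 1, Station 2, Station 3 are mutually consistent (residuals ≈ 0); Station 4 is off by 51.5 km.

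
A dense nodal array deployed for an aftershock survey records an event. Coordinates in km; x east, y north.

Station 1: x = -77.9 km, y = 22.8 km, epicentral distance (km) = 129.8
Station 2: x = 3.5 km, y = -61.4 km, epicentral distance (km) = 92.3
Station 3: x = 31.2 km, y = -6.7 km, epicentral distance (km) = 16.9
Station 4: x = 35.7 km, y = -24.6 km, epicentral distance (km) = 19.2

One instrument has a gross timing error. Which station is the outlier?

Solve using three stations at a time. Using Station 1, Station 3, Station 4 (subtract circle equations pairwise → linear system) gives (x, y) ≈ (47.7, -9.7).
Distances from that point to each station vs reported:
  Station 1: calculated 129.8 vs reported 129.8 → residual 0.0 km
  Station 2: calculated 68.0 vs reported 92.3 → residual 24.3 km
  Station 3: calculated 16.8 vs reported 16.9 → residual 0.1 km
  Station 4: calculated 19.1 vs reported 19.2 → residual 0.1 km
Station 1, Station 3, Station 4 are mutually consistent (residuals ≈ 0); Station 2 is off by 24.3 km.

Station 2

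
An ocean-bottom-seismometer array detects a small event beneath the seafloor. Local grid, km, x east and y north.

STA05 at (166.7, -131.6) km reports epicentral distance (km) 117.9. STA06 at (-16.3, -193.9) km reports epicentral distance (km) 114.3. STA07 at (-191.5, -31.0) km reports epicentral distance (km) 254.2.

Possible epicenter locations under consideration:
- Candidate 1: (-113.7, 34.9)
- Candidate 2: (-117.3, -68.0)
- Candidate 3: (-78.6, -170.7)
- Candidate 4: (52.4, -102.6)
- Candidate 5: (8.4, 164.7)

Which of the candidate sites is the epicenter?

For each candidate, compare |candidate − station| to the reported distance:
Candidate 1: residuals STA05 208.2, STA06 134.4, STA07 152.2 → max 208.2 km
Candidate 2: residuals STA05 173.1, STA06 47.1, STA07 171.3 → max 173.1 km
Candidate 3: residuals STA05 130.5, STA06 47.8, STA07 74.6 → max 130.5 km
Candidate 4: residuals STA05 0.0, STA06 0.0, STA07 0.0 → max 0.0 km
Candidate 5: residuals STA05 218.0, STA06 245.1, STA07 25.5 → max 245.1 km
Only Candidate 4 has all residuals ≈ 0.

Candidate 4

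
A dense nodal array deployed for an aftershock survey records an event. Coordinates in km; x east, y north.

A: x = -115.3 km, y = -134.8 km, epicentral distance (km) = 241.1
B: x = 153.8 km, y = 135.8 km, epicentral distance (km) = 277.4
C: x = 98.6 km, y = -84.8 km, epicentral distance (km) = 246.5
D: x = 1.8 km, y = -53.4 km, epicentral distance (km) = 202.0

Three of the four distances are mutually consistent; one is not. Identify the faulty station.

Solve using three stations at a time. Using A, B, D (subtract circle equations pairwise → linear system) gives (x, y) ≈ (-122.0, 106.2).
Distances from that point to each station vs reported:
  A: calculated 241.1 vs reported 241.1 → residual 0.0 km
  B: calculated 277.4 vs reported 277.4 → residual 0.0 km
  C: calculated 291.8 vs reported 246.5 → residual 45.3 km
  D: calculated 202.0 vs reported 202.0 → residual 0.0 km
A, B, D are mutually consistent (residuals ≈ 0); C is off by 45.3 km.

C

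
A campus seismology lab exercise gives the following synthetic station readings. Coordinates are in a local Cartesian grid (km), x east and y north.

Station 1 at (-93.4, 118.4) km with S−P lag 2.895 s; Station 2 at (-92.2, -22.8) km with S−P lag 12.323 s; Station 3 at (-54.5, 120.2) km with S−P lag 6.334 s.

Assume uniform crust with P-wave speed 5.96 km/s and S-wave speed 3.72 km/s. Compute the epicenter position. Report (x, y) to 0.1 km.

(-112.9, 97.4)

Distance from S−P lag: d = Δt · v_P v_S / (v_P − v_S) = Δt · (5.96·3.72)/(5.96−3.72) ≈ 9.8979·Δt.
So d_Station 1 = 28.65, d_Station 2 = 121.97, d_Station 3 = 62.69 km.
Circle about each station: (x + 93.4)² + (y − 118.4)² = 28.65²; (x + 92.2)² + (y + 22.8)² = 121.97²; (x + 54.5)² + (y − 120.2)² = 62.69².
Subtracting the Station 1 equation from the Station 2 and Station 3 equations removes the quadratic terms:
2.4 x − 282.4 y = -27777.30
77.8 x + 3.6 y = -8433.04
Solving the 2×2 system: x ≈ -112.9, y ≈ 97.4 km.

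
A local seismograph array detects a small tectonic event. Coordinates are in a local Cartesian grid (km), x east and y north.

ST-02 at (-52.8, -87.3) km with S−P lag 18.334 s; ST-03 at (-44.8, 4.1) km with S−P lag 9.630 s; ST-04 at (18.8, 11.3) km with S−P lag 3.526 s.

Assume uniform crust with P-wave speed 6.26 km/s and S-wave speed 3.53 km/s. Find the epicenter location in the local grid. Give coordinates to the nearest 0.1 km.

(24.8, 39.2)

Distance from S−P lag: d = Δt · v_P v_S / (v_P − v_S) = Δt · (6.26·3.53)/(6.26−3.53) ≈ 8.0944·Δt.
So d_ST-02 = 148.40, d_ST-03 = 77.95, d_ST-04 = 28.54 km.
Circle about each station: (x + 52.8)² + (y + 87.3)² = 148.40²; (x + 44.8)² + (y − 4.1)² = 77.95²; (x − 18.8)² + (y − 11.3)² = 28.54².
Subtracting pairs of circle equations eliminates x²+y² and gives linear equations (the radical axes):
16.0 x + 182.8 y = 7561.08
143.2 x + 197.2 y = 11280.03
Solving the 2×2 system: x ≈ 24.8, y ≈ 39.2 km.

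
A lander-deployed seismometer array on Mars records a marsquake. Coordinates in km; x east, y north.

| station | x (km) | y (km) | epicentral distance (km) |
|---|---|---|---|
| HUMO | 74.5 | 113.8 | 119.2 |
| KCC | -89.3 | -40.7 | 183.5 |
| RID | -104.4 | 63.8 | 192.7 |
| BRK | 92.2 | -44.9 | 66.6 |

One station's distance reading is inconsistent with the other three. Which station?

HUMO

Solve using three stations at a time. Using KCC, RID, BRK (subtract circle equations pairwise → linear system) gives (x, y) ≈ (83.5, 21.0).
Distances from that point to each station vs reported:
  HUMO: calculated 93.2 vs reported 119.2 → residual 26.0 km
  KCC: calculated 183.5 vs reported 183.5 → residual 0.0 km
  RID: calculated 192.7 vs reported 192.7 → residual 0.0 km
  BRK: calculated 66.5 vs reported 66.6 → residual 0.1 km
KCC, RID, BRK are mutually consistent (residuals ≈ 0); HUMO is off by 26.0 km.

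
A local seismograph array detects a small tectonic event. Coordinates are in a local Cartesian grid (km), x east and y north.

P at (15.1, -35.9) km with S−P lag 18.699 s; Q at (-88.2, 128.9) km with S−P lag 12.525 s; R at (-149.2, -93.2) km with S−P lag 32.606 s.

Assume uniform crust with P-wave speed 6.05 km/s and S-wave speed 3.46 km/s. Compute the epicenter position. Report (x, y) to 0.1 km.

(12.1, 115.2)

Distance from S−P lag: d = Δt · v_P v_S / (v_P − v_S) = Δt · (6.05·3.46)/(6.05−3.46) ≈ 8.0822·Δt.
So d_P = 151.13, d_Q = 101.23, d_R = 263.53 km.
Circle about each station: (x − 15.1)² + (y + 35.9)² = 151.13²; (x + 88.2)² + (y − 128.9)² = 101.23²; (x + 149.2)² + (y + 93.2)² = 263.53².
Subtracting pairs of circle equations eliminates x²+y² and gives linear equations (the radical axes):
-206.6 x + 329.6 y = 35470.39
-328.6 x − 114.6 y = -17177.72
Solving the 2×2 system: x ≈ 12.1, y ≈ 115.2 km.
Check against P (with the unrounded x, y): √((x − 15.1)²+(y + 35.9)²) = 151.13 ≈ 151.13 km. ✓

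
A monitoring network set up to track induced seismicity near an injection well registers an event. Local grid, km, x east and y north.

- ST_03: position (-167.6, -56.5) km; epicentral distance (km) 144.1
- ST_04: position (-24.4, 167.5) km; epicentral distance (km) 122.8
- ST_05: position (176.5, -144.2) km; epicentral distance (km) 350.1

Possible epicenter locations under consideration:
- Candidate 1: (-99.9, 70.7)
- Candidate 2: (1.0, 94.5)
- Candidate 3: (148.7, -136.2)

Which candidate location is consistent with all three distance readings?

Candidate 1

For each candidate, compare |candidate − station| to the reported distance:
Candidate 1: residuals ST_03 0.0, ST_04 0.0, ST_05 0.0 → max 0.0 km
Candidate 2: residuals ST_03 82.2, ST_04 45.5, ST_05 53.8 → max 82.2 km
Candidate 3: residuals ST_03 182.1, ST_04 226.8, ST_05 321.2 → max 321.2 km
Only Candidate 1 has all residuals ≈ 0.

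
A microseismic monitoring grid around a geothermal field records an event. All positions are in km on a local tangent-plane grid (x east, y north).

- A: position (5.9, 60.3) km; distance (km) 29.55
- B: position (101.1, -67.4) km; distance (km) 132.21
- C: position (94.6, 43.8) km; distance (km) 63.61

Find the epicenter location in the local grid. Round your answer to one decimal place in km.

31.0 km east, 44.7 km north

Circle about each station: (x − 5.9)² + (y − 60.3)² = 29.55²; (x − 101.1)² + (y + 67.4)² = 132.21²; (x − 94.6)² + (y − 43.8)² = 63.61².
Subtracting the A equation from the B and C equations removes the quadratic terms:
190.4 x − 255.4 y = -5513.21
177.4 x − 33.0 y = 4023.67
Solving the 2×2 system: x ≈ 31.0, y ≈ 44.7 km.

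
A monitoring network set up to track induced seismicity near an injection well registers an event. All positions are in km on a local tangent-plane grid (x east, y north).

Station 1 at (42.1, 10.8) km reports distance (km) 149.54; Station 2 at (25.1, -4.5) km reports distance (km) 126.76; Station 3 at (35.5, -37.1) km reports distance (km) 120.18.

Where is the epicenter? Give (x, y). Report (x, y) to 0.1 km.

Circle about each station: (x − 42.1)² + (y − 10.8)² = 149.54²; (x − 25.1)² + (y + 4.5)² = 126.76²; (x − 35.5)² + (y + 37.1)² = 120.18².
Subtracting the Station 1 equation from the Station 2 and Station 3 equations removes the quadratic terms:
-34.0 x − 30.6 y = 5055.32
-13.2 x − 95.8 y = 8666.59
Solving the 2×2 system: x ≈ -76.8, y ≈ -79.9 km.
Check against Station 1 (with the unrounded x, y): √((x − 42.1)²+(y − 10.8)²) = 149.53 ≈ 149.54 km. ✓

-76.8 km east, -79.9 km north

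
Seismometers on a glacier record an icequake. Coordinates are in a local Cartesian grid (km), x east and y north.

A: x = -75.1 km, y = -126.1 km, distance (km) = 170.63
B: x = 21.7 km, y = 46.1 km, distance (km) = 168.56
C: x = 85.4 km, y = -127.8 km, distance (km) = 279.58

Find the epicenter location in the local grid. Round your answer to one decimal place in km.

Circle about each station: (x + 75.1)² + (y + 126.1)² = 170.63²; (x − 21.7)² + (y − 46.1)² = 168.56²; (x − 85.4)² + (y + 127.8)² = 279.58².
Subtracting the A equation from the B and C equations removes the quadratic terms:
193.6 x + 344.4 y = -18243.00
321.0 x − 3.4 y = -46965.60
Solving the 2×2 system: x ≈ -146.0, y ≈ 29.1 km.

x ≈ -146.0 km, y ≈ 29.1 km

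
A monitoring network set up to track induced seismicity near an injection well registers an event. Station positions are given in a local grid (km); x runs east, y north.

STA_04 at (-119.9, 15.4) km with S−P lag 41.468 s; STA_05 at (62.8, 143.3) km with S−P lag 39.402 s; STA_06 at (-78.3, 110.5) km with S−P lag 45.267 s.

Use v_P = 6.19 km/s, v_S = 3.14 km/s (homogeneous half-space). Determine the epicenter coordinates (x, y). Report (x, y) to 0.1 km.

x ≈ 116.9 km, y ≈ -101.9 km

Distance from S−P lag: d = Δt · v_P v_S / (v_P − v_S) = Δt · (6.19·3.14)/(6.19−3.14) ≈ 6.3727·Δt.
So d_STA_04 = 264.26, d_STA_05 = 251.10, d_STA_06 = 288.47 km.
Circle about each station: (x + 119.9)² + (y − 15.4)² = 264.26²; (x − 62.8)² + (y − 143.3)² = 251.10²; (x + 78.3)² + (y − 110.5)² = 288.47².
Subtracting the STA_04 equation from the STA_05 and STA_06 equations removes the quadratic terms:
365.4 x + 255.8 y = 16647.70
83.2 x + 190.2 y = -9653.62
Solving the 2×2 system: x ≈ 116.9, y ≈ -101.9 km.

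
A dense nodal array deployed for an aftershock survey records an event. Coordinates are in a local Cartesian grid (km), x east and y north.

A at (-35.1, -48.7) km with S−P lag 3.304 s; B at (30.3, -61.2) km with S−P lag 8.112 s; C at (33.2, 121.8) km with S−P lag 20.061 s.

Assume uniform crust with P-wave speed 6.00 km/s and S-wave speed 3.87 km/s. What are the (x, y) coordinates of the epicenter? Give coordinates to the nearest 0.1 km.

Distance from S−P lag: d = Δt · v_P v_S / (v_P − v_S) = Δt · (6.00·3.87)/(6.00−3.87) ≈ 10.9014·Δt.
So d_A = 36.02, d_B = 88.43, d_C = 218.69 km.
Circle about each station: (x + 35.1)² + (y + 48.7)² = 36.02²; (x − 30.3)² + (y + 61.2)² = 88.43²; (x − 33.2)² + (y − 121.8)² = 218.69².
Subtracting the A equation from the B and C equations removes the quadratic terms:
130.8 x − 25.0 y = -5462.59
136.6 x + 341.0 y = -34194.10
Solving the 2×2 system: x ≈ -56.6, y ≈ -77.6 km.
Check against A (with the unrounded x, y): √((x + 35.1)²+(y + 48.7)²) = 36.02 ≈ 36.02 km. ✓

(-56.6, -77.6)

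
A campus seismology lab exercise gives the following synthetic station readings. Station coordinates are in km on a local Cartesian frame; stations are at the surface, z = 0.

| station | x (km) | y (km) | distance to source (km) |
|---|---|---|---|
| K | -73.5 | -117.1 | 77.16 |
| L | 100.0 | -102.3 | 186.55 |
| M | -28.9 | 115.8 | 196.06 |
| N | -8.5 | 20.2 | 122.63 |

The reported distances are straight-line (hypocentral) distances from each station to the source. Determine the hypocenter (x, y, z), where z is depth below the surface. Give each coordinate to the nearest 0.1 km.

Each station gives a sphere (x−x_i)² + (y−y_i)² + z² = d_i² (stations at z=0).
Subtracting the K sphere from L and M: z² cancels, leaving linear equations in x and y:
347.0 x + 29.6 y = -27496.61
89.2 x + 465.8 y = -37355.67
Solving: x ≈ -73.602, y ≈ -66.102 km (keep extra digits for the depth step; rounded: -73.6, -66.1).
Then from the K sphere: z² = 77.16² − (x + 73.5)² − (y + 117.1)² with x = -73.602, y = -66.102, so z ≈ 57.904 ≈ 57.9 km.

(-73.6, -66.1, 57.9)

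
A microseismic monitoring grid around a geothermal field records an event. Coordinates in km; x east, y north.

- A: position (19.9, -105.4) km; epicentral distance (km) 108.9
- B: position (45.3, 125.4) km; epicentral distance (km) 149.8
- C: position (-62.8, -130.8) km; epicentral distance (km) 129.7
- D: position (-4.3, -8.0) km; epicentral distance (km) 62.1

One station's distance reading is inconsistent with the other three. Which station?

D

Solve using three stations at a time. Using A, B, C (subtract circle equations pairwise → linear system) gives (x, y) ≈ (-25.7, -6.5).
Distances from that point to each station vs reported:
  A: calculated 108.9 vs reported 108.9 → residual 0.0 km
  B: calculated 149.8 vs reported 149.8 → residual 0.0 km
  C: calculated 129.7 vs reported 129.7 → residual 0.0 km
  D: calculated 21.5 vs reported 62.1 → residual 40.6 km
A, B, C are mutually consistent (residuals ≈ 0); D is off by 40.6 km.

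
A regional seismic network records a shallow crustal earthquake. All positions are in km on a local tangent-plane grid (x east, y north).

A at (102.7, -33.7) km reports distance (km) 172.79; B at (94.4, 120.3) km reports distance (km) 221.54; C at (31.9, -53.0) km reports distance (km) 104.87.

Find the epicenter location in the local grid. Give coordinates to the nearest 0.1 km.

Circle about each station: (x − 102.7)² + (y + 33.7)² = 172.79²; (x − 94.4)² + (y − 120.3)² = 221.54²; (x − 31.9)² + (y + 53.0)² = 104.87².
Subtracting the A equation from the B and C equations removes the quadratic terms:
-16.6 x + 308.0 y = -7523.12
-141.6 x − 38.6 y = 11002.30
Solving the 2×2 system: x ≈ -70.0, y ≈ -28.2 km.

x ≈ -70.0 km, y ≈ -28.2 km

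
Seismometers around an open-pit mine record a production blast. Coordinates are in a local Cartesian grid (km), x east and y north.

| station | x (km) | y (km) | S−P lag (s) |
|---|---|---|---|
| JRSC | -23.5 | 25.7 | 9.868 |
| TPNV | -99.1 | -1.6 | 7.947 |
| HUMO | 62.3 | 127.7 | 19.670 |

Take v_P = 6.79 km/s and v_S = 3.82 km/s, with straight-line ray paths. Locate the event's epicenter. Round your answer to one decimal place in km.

Distance from S−P lag: d = Δt · v_P v_S / (v_P − v_S) = Δt · (6.79·3.82)/(6.79−3.82) ≈ 8.7333·Δt.
So d_JRSC = 86.18, d_TPNV = 69.40, d_HUMO = 171.78 km.
Circle about each station: (x + 23.5)² + (y − 25.7)² = 86.18²; (x + 99.1)² + (y + 1.6)² = 69.40²; (x − 62.3)² + (y − 127.7)² = 171.78².
Subtracting pairs of circle equations eliminates x²+y² and gives linear equations (the radical axes):
-151.2 x − 54.6 y = 11221.26
171.6 x + 204.0 y = -3105.54
Solving the 2×2 system: x ≈ -98.7, y ≈ 67.8 km.

-98.7 km east, 67.8 km north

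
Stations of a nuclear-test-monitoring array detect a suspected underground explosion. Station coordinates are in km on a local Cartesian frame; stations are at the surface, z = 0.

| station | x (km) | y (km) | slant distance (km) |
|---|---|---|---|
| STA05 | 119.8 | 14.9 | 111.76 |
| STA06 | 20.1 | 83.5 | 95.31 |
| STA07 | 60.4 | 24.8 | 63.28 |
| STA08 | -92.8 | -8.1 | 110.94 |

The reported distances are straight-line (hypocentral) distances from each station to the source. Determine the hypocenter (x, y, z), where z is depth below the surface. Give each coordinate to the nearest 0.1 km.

Each station gives a sphere (x−x_i)² + (y−y_i)² + z² = d_i² (stations at z=0).
Subtracting the STA05 sphere from STA06 and STA07: z² cancels, leaving linear equations in x and y:
-199.4 x + 137.2 y = -3791.49
-118.8 x + 19.8 y = -1824.91
Solving: x ≈ 14.193, y ≈ -7.007 km (keep extra digits for the depth step; rounded: 14.2, -7.0).
Then from the STA05 sphere: z² = 111.76² − (x − 119.8)² − (y − 14.9)² with x = 14.193, y = -7.007, so z ≈ 29.284 ≈ 29.3 km.

x ≈ 14.2 km, y ≈ -7.0 km, depth ≈ 29.3 km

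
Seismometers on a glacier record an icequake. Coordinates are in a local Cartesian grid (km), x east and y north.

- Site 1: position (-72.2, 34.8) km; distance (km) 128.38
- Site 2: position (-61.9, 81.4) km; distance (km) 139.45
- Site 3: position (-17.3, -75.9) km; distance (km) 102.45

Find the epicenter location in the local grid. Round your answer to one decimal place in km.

Circle about each station: (x + 72.2)² + (y − 34.8)² = 128.38²; (x + 61.9)² + (y − 81.4)² = 139.45²; (x + 17.3)² + (y + 75.9)² = 102.45².
Subtracting the Site 1 equation from the Site 2 and Site 3 equations removes the quadratic terms:
20.6 x + 93.2 y = 1068.81
109.8 x − 221.4 y = 5621.64
Solving the 2×2 system: x ≈ 51.4, y ≈ 0.1 km.

x ≈ 51.4 km, y ≈ 0.1 km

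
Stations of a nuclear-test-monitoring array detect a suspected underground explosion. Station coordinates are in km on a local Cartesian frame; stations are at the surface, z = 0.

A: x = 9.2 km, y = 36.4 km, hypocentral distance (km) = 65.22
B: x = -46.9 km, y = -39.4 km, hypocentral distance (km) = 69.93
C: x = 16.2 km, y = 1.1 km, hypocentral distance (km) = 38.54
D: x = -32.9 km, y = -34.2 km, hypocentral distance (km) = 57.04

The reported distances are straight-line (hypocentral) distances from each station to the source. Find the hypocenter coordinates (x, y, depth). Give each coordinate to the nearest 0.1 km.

x ≈ 12.5 km, y ≈ -20.5 km, depth ≈ 31.7 km

Each station gives a sphere (x−x_i)² + (y−y_i)² + z² = d_i² (stations at z=0).
Subtracting the A sphere from B and C: z² cancels, leaving linear equations in x and y:
-112.2 x − 151.6 y = 1705.81
14.0 x − 70.6 y = 1622.37
Solving: x ≈ 12.497, y ≈ -20.501 km (keep extra digits for the depth step; rounded: 12.5, -20.5).
Then from the A sphere: z² = 65.22² − (x − 9.2)² − (y − 36.4)² with x = 12.497, y = -20.501, so z ≈ 31.703 ≈ 31.7 km.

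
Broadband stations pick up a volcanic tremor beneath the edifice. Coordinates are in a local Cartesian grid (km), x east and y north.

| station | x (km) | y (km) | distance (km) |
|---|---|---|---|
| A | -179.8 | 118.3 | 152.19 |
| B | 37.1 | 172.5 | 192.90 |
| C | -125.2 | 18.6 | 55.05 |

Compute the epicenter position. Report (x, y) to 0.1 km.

Circle about each station: (x + 179.8)² + (y − 118.3)² = 152.19²; (x − 37.1)² + (y − 172.5)² = 192.90²; (x + 125.2)² + (y − 18.6)² = 55.05².
Subtracting the A equation from the B and C equations removes the quadratic terms:
433.8 x + 108.4 y = -29238.88
109.2 x − 199.4 y = -10170.64
Solving the 2×2 system: x ≈ -70.5, y ≈ 12.4 km.

(-70.5, 12.4)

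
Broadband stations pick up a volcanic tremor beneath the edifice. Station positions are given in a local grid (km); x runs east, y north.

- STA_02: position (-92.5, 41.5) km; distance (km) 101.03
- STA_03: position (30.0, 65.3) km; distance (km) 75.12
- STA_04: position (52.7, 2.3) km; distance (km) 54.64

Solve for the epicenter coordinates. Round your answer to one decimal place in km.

-1.7 km east, -2.8 km north

Circle about each station: (x + 92.5)² + (y − 41.5)² = 101.03²; (x − 30.0)² + (y − 65.3)² = 75.12²; (x − 52.7)² + (y − 2.3)² = 54.64².
Subtracting the STA_02 equation from the STA_03 and STA_04 equations removes the quadratic terms:
245.0 x + 47.6 y = -550.36
290.4 x − 78.4 y = -274.39
Solving the 2×2 system: x ≈ -1.7, y ≈ -2.8 km.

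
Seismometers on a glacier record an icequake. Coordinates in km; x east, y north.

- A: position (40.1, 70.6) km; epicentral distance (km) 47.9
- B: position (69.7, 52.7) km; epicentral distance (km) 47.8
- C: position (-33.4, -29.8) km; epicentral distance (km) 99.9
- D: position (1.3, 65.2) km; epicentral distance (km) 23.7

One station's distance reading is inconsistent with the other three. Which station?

Solve using three stations at a time. Using B, C, D (subtract circle equations pairwise → linear system) gives (x, y) ≈ (21.9, 53.4).
Distances from that point to each station vs reported:
  A: calculated 25.0 vs reported 47.9 → residual 22.9 km
  B: calculated 47.8 vs reported 47.8 → residual 0.0 km
  C: calculated 99.9 vs reported 99.9 → residual 0.0 km
  D: calculated 23.7 vs reported 23.7 → residual 0.0 km
B, C, D are mutually consistent (residuals ≈ 0); A is off by 22.9 km.

A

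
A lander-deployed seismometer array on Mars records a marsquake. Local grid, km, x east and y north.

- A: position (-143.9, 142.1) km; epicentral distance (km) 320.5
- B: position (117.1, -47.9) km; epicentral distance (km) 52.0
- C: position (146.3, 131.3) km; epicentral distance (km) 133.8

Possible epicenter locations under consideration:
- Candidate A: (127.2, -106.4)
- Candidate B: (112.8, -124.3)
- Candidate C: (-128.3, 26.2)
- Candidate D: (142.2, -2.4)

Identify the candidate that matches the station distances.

For each candidate, compare |candidate − station| to the reported distance:
Candidate A: residuals A 47.3, B 7.4, C 104.7 → max 104.7 km
Candidate B: residuals A 49.5, B 24.5, C 124.0 → max 124.0 km
Candidate C: residuals A 203.6, B 204.3, C 160.2 → max 204.3 km
Candidate D: residuals A 0.0, B 0.0, C 0.0 → max 0.0 km
Only Candidate D has all residuals ≈ 0.

Candidate D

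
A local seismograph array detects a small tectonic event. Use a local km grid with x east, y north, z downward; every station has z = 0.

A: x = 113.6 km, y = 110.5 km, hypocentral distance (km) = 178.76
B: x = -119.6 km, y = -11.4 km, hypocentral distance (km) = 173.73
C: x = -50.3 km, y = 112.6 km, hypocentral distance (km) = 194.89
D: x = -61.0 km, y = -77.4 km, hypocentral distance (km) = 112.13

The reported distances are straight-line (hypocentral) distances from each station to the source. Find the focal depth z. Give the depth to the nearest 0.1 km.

depth ≈ 14.7 km

Each station gives a sphere (x−x_i)² + (y−y_i)² + z² = d_i² (stations at z=0).
Subtracting the A sphere from B and C: z² cancels, leaving linear equations in x and y:
-466.4 x − 243.8 y = -8908.07
-327.8 x + 4.2 y = -15933.33
Solving: x ≈ 47.901, y ≈ -55.098 km (keep extra digits for the depth step; rounded: 47.9, -55.1).
Then from the A sphere: z² = 178.76² − (x − 113.6)² − (y − 110.5)² with x = 47.901, y = -55.098, so z ≈ 14.700 ≈ 14.7 km.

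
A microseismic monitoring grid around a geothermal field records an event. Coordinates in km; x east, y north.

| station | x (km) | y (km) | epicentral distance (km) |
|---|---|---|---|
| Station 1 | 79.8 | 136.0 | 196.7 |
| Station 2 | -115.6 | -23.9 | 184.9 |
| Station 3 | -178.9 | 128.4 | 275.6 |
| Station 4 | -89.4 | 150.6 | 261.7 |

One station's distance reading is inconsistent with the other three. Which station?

Station 3

Solve using three stations at a time. Using Station 1, Station 2, Station 4 (subtract circle equations pairwise → linear system) gives (x, y) ≈ (65.7, -60.2).
Distances from that point to each station vs reported:
  Station 1: calculated 196.7 vs reported 196.7 → residual 0.0 km
  Station 2: calculated 184.9 vs reported 184.9 → residual 0.0 km
  Station 3: calculated 308.8 vs reported 275.6 → residual 33.2 km
  Station 4: calculated 261.7 vs reported 261.7 → residual 0.0 km
Station 1, Station 2, Station 4 are mutually consistent (residuals ≈ 0); Station 3 is off by 33.2 km.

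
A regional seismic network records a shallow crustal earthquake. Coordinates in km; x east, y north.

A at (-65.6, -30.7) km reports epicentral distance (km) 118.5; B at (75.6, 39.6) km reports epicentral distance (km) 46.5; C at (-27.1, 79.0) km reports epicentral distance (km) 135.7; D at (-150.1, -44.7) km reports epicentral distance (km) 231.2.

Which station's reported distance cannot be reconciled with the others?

Solve using three stations at a time. Using B, C, D (subtract circle equations pairwise → linear system) gives (x, y) ≈ (78.0, -6.9).
Distances from that point to each station vs reported:
  A: calculated 145.6 vs reported 118.5 → residual 27.1 km
  B: calculated 46.5 vs reported 46.5 → residual 0.0 km
  C: calculated 135.7 vs reported 135.7 → residual 0.0 km
  D: calculated 231.2 vs reported 231.2 → residual 0.0 km
B, C, D are mutually consistent (residuals ≈ 0); A is off by 27.1 km.

A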